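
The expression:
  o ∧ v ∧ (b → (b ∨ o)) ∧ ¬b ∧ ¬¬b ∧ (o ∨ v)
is never true.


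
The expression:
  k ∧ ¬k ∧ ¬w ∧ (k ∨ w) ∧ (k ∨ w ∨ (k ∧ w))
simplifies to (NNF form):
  False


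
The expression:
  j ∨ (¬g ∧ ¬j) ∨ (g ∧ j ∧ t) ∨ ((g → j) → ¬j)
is always true.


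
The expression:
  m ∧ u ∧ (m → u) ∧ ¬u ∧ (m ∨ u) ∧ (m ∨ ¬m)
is never true.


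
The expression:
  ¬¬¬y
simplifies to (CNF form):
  ¬y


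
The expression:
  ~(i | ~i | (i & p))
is never true.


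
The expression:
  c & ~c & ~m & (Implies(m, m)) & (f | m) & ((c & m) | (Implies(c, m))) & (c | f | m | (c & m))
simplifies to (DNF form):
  False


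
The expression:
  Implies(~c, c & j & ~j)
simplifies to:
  c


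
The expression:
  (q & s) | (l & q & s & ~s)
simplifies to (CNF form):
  q & s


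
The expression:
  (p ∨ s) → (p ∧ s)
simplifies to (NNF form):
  (p ∧ s) ∨ (¬p ∧ ¬s)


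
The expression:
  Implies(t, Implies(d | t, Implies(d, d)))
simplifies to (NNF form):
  True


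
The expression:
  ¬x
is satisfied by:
  {x: False}


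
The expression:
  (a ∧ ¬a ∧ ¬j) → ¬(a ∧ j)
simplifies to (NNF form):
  True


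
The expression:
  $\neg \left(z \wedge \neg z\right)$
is always true.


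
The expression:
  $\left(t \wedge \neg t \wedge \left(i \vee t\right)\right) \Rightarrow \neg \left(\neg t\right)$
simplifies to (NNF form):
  $\text{True}$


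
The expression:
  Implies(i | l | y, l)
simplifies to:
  l | (~i & ~y)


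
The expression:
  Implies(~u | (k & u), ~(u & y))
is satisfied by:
  {u: False, k: False, y: False}
  {y: True, u: False, k: False}
  {k: True, u: False, y: False}
  {y: True, k: True, u: False}
  {u: True, y: False, k: False}
  {y: True, u: True, k: False}
  {k: True, u: True, y: False}


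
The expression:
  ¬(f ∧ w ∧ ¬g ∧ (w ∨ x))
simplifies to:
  g ∨ ¬f ∨ ¬w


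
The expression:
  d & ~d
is never true.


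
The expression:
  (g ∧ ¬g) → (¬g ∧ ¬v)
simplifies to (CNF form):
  True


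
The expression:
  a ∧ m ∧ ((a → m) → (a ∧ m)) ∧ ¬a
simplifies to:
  False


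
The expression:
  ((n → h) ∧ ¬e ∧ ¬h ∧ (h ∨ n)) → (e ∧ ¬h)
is always true.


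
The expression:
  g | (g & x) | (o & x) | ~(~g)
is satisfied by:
  {o: True, g: True, x: True}
  {o: True, g: True, x: False}
  {g: True, x: True, o: False}
  {g: True, x: False, o: False}
  {o: True, x: True, g: False}


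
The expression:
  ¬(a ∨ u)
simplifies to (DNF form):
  ¬a ∧ ¬u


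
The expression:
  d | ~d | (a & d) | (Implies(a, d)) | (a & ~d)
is always true.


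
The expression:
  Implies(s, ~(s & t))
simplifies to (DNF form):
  ~s | ~t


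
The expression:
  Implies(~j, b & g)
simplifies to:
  j | (b & g)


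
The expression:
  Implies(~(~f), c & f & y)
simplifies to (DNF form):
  ~f | (c & y)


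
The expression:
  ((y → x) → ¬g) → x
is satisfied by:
  {x: True, g: True, y: False}
  {x: True, g: False, y: False}
  {x: True, y: True, g: True}
  {x: True, y: True, g: False}
  {g: True, y: False, x: False}


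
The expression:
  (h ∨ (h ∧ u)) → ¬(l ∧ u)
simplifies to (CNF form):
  ¬h ∨ ¬l ∨ ¬u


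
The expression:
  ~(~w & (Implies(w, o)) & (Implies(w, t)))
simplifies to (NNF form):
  w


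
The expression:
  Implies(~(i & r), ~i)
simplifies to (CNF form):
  r | ~i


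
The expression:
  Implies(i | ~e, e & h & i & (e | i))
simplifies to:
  e & (h | ~i)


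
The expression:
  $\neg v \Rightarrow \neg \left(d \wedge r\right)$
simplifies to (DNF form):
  $v \vee \neg d \vee \neg r$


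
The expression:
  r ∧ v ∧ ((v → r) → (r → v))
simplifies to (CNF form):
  r ∧ v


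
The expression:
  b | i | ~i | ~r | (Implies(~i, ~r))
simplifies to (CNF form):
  True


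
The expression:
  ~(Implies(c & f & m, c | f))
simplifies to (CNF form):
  False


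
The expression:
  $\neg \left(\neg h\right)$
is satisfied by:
  {h: True}


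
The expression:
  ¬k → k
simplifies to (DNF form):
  k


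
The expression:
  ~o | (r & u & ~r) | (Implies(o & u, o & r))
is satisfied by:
  {r: True, u: False, o: False}
  {u: False, o: False, r: False}
  {r: True, o: True, u: False}
  {o: True, u: False, r: False}
  {r: True, u: True, o: False}
  {u: True, r: False, o: False}
  {r: True, o: True, u: True}


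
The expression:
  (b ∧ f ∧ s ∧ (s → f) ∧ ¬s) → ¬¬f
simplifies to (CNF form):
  True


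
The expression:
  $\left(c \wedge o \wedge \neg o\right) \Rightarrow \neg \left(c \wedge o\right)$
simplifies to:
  $\text{True}$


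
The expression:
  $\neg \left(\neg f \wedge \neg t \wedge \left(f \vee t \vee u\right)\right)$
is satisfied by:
  {t: True, f: True, u: False}
  {t: True, f: False, u: False}
  {f: True, t: False, u: False}
  {t: False, f: False, u: False}
  {t: True, u: True, f: True}
  {t: True, u: True, f: False}
  {u: True, f: True, t: False}


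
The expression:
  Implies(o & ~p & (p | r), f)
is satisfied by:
  {p: True, f: True, o: False, r: False}
  {p: True, f: False, o: False, r: False}
  {f: True, r: False, p: False, o: False}
  {r: False, f: False, p: False, o: False}
  {r: True, p: True, f: True, o: False}
  {r: True, p: True, f: False, o: False}
  {r: True, f: True, p: False, o: False}
  {r: True, f: False, p: False, o: False}
  {o: True, p: True, f: True, r: False}
  {o: True, p: True, f: False, r: False}
  {o: True, f: True, p: False, r: False}
  {o: True, f: False, p: False, r: False}
  {r: True, o: True, p: True, f: True}
  {r: True, o: True, p: True, f: False}
  {r: True, o: True, f: True, p: False}


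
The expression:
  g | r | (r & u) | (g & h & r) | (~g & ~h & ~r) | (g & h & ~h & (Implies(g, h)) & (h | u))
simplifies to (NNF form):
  g | r | ~h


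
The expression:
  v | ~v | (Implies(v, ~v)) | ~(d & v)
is always true.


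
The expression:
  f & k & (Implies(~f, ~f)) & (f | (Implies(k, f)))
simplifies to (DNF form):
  f & k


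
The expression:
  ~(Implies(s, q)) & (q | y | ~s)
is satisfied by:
  {s: True, y: True, q: False}


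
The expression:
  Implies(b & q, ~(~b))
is always true.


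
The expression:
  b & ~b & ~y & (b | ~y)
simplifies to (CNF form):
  False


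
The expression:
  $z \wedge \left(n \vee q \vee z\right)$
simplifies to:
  $z$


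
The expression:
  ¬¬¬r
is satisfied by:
  {r: False}


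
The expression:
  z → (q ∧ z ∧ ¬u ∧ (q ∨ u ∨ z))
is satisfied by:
  {q: True, z: False, u: False}
  {q: False, z: False, u: False}
  {u: True, q: True, z: False}
  {u: True, q: False, z: False}
  {z: True, q: True, u: False}


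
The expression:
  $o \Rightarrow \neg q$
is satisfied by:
  {o: False, q: False}
  {q: True, o: False}
  {o: True, q: False}


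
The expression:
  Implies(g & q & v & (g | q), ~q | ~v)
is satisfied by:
  {g: False, v: False, q: False}
  {q: True, g: False, v: False}
  {v: True, g: False, q: False}
  {q: True, v: True, g: False}
  {g: True, q: False, v: False}
  {q: True, g: True, v: False}
  {v: True, g: True, q: False}


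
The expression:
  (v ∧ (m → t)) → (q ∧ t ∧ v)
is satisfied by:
  {q: True, m: True, v: False, t: False}
  {q: True, m: False, v: False, t: False}
  {m: True, t: False, q: False, v: False}
  {t: False, m: False, q: False, v: False}
  {t: True, q: True, m: True, v: False}
  {t: True, q: True, m: False, v: False}
  {t: True, m: True, q: False, v: False}
  {t: True, m: False, q: False, v: False}
  {v: True, q: True, m: True, t: False}
  {v: True, q: False, m: True, t: False}
  {t: True, v: True, q: True, m: True}
  {t: True, v: True, q: True, m: False}


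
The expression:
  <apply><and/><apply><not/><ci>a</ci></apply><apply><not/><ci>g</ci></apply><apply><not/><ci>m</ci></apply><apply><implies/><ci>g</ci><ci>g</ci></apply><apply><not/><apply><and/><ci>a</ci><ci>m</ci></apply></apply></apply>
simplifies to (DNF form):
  <apply><and/><apply><not/><ci>a</ci></apply><apply><not/><ci>g</ci></apply><apply><not/><ci>m</ci></apply></apply>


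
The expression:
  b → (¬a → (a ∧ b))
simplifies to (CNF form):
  a ∨ ¬b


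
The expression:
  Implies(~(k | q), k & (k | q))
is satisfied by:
  {k: True, q: True}
  {k: True, q: False}
  {q: True, k: False}


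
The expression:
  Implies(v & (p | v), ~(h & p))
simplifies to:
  ~h | ~p | ~v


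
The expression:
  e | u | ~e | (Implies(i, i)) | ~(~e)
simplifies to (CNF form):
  True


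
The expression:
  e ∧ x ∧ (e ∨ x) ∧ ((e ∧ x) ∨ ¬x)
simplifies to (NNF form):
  e ∧ x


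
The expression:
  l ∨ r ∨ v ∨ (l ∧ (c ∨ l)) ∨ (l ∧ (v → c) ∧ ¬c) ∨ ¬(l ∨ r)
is always true.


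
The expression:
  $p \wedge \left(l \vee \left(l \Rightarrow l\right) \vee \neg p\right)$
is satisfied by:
  {p: True}


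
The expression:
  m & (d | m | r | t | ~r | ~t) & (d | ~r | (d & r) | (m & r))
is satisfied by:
  {m: True}


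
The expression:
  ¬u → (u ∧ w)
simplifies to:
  u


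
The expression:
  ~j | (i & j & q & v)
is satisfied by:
  {q: True, v: True, i: True, j: False}
  {q: True, v: True, i: False, j: False}
  {q: True, i: True, v: False, j: False}
  {q: True, i: False, v: False, j: False}
  {v: True, i: True, q: False, j: False}
  {v: True, i: False, q: False, j: False}
  {i: True, q: False, v: False, j: False}
  {i: False, q: False, v: False, j: False}
  {j: True, q: True, v: True, i: True}


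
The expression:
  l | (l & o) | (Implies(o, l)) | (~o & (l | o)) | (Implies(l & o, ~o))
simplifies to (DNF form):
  True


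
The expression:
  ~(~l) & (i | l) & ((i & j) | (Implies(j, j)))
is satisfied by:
  {l: True}


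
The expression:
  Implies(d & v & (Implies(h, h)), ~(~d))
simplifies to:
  True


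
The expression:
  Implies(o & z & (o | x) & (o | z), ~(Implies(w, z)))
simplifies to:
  ~o | ~z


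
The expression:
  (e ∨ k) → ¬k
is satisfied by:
  {k: False}


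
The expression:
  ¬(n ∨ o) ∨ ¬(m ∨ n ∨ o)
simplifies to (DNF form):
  ¬n ∧ ¬o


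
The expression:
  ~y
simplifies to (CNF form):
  ~y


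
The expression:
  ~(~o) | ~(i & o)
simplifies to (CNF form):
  True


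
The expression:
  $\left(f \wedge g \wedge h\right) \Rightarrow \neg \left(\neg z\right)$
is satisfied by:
  {z: True, h: False, g: False, f: False}
  {f: False, h: False, z: False, g: False}
  {f: True, z: True, h: False, g: False}
  {f: True, h: False, z: False, g: False}
  {g: True, z: True, f: False, h: False}
  {g: True, f: False, h: False, z: False}
  {g: True, f: True, z: True, h: False}
  {g: True, f: True, h: False, z: False}
  {z: True, h: True, g: False, f: False}
  {h: True, g: False, z: False, f: False}
  {f: True, h: True, z: True, g: False}
  {f: True, h: True, g: False, z: False}
  {z: True, h: True, g: True, f: False}
  {h: True, g: True, f: False, z: False}
  {f: True, h: True, g: True, z: True}


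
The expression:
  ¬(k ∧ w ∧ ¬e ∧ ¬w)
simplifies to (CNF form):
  True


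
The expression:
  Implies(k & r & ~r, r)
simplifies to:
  True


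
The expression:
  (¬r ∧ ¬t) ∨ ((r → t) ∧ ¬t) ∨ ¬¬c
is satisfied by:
  {c: True, t: False, r: False}
  {r: True, c: True, t: False}
  {c: True, t: True, r: False}
  {r: True, c: True, t: True}
  {r: False, t: False, c: False}


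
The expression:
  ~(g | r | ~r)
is never true.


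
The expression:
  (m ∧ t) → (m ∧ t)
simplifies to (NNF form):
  True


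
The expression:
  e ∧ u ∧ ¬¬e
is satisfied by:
  {e: True, u: True}


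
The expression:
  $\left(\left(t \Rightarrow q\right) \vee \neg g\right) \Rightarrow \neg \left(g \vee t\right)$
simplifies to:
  $\left(g \vee \neg t\right) \wedge \left(t \vee \neg g\right) \wedge \left(\neg q \vee \neg t\right)$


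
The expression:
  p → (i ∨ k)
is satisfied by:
  {i: True, k: True, p: False}
  {i: True, p: False, k: False}
  {k: True, p: False, i: False}
  {k: False, p: False, i: False}
  {i: True, k: True, p: True}
  {i: True, p: True, k: False}
  {k: True, p: True, i: False}


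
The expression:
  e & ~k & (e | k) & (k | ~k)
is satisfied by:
  {e: True, k: False}


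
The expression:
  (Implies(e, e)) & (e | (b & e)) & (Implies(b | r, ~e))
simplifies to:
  e & ~b & ~r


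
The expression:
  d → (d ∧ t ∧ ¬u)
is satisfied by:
  {t: True, u: False, d: False}
  {u: False, d: False, t: False}
  {t: True, u: True, d: False}
  {u: True, t: False, d: False}
  {d: True, t: True, u: False}


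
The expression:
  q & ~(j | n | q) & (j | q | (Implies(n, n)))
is never true.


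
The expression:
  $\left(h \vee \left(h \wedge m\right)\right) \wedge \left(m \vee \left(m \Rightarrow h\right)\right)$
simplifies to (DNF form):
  $h$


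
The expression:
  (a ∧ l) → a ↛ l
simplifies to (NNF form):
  ¬a ∨ ¬l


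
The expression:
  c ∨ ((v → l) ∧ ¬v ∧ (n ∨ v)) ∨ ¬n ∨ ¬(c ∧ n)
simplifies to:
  True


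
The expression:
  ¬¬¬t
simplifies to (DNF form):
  ¬t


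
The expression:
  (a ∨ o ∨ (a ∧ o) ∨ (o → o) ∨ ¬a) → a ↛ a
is never true.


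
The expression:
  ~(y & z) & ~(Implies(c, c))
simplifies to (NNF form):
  False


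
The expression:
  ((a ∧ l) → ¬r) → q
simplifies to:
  q ∨ (a ∧ l ∧ r)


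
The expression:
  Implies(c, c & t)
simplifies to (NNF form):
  t | ~c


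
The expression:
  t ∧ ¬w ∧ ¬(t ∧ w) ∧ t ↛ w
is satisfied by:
  {t: True, w: False}


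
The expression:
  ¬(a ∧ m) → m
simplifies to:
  m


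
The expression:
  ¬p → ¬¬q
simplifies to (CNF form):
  p ∨ q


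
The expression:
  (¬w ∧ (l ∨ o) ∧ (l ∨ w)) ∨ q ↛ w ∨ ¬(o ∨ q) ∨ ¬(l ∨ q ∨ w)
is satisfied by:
  {o: False, w: False, q: False}
  {q: True, o: False, w: False}
  {o: True, q: False, w: False}
  {q: True, o: True, w: False}
  {w: True, q: False, o: False}


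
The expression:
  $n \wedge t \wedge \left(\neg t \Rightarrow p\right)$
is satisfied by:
  {t: True, n: True}


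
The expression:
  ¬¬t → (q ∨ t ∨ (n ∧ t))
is always true.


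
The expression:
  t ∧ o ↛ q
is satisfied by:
  {t: True, o: True, q: False}


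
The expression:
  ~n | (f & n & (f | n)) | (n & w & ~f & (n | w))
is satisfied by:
  {w: True, f: True, n: False}
  {w: True, f: False, n: False}
  {f: True, w: False, n: False}
  {w: False, f: False, n: False}
  {n: True, w: True, f: True}
  {n: True, w: True, f: False}
  {n: True, f: True, w: False}


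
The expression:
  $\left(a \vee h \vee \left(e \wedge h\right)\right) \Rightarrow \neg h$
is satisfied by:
  {h: False}


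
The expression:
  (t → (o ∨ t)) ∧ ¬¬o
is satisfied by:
  {o: True}


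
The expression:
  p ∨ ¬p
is always true.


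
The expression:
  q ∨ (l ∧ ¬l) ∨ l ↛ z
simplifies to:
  q ∨ (l ∧ ¬z)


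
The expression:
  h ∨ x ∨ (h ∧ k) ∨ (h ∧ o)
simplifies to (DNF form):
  h ∨ x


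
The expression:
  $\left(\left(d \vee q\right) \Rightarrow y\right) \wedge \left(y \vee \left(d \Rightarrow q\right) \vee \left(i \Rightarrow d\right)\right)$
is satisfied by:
  {y: True, d: False, q: False}
  {y: True, q: True, d: False}
  {y: True, d: True, q: False}
  {y: True, q: True, d: True}
  {q: False, d: False, y: False}


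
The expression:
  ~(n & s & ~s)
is always true.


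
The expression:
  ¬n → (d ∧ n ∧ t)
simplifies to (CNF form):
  n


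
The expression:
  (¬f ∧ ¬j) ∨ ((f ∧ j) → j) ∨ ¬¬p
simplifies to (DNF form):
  True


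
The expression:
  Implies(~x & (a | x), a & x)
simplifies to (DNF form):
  x | ~a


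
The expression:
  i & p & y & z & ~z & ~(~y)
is never true.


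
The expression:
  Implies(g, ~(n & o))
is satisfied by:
  {g: False, o: False, n: False}
  {n: True, g: False, o: False}
  {o: True, g: False, n: False}
  {n: True, o: True, g: False}
  {g: True, n: False, o: False}
  {n: True, g: True, o: False}
  {o: True, g: True, n: False}


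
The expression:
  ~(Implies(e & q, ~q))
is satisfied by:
  {e: True, q: True}


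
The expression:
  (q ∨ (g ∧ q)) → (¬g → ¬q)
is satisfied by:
  {g: True, q: False}
  {q: False, g: False}
  {q: True, g: True}


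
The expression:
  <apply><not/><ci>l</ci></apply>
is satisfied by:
  {l: False}


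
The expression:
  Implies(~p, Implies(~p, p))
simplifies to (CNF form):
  p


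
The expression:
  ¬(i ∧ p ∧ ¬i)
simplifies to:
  True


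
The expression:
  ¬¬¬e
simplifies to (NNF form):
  ¬e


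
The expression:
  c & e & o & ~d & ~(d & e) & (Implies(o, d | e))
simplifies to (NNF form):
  c & e & o & ~d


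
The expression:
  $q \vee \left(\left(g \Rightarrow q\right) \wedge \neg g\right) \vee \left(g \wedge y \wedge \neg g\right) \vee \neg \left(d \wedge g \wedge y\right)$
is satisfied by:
  {q: True, g: False, y: False, d: False}
  {d: False, g: False, q: False, y: False}
  {d: True, q: True, g: False, y: False}
  {d: True, g: False, q: False, y: False}
  {y: True, q: True, d: False, g: False}
  {y: True, d: False, g: False, q: False}
  {y: True, d: True, q: True, g: False}
  {y: True, d: True, g: False, q: False}
  {q: True, g: True, y: False, d: False}
  {g: True, y: False, q: False, d: False}
  {d: True, g: True, q: True, y: False}
  {d: True, g: True, y: False, q: False}
  {q: True, g: True, y: True, d: False}
  {g: True, y: True, d: False, q: False}
  {d: True, g: True, y: True, q: True}


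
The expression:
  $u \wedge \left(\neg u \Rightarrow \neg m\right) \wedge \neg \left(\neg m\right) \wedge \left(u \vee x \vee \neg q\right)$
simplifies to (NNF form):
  $m \wedge u$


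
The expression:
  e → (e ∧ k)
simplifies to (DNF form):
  k ∨ ¬e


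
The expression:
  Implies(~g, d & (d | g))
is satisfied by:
  {d: True, g: True}
  {d: True, g: False}
  {g: True, d: False}


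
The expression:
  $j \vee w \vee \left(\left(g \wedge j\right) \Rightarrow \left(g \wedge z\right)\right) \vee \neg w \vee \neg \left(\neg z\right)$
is always true.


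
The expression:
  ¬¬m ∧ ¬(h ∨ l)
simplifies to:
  m ∧ ¬h ∧ ¬l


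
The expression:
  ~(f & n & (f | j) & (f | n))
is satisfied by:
  {n: False, f: False}
  {f: True, n: False}
  {n: True, f: False}


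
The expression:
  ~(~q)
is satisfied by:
  {q: True}


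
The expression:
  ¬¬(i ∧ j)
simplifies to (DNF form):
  i ∧ j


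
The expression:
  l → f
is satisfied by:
  {f: True, l: False}
  {l: False, f: False}
  {l: True, f: True}


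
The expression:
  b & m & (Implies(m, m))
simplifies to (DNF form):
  b & m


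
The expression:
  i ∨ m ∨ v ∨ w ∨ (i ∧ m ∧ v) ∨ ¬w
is always true.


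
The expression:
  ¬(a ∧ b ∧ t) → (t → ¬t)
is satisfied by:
  {a: True, b: True, t: False}
  {a: True, b: False, t: False}
  {b: True, a: False, t: False}
  {a: False, b: False, t: False}
  {a: True, t: True, b: True}


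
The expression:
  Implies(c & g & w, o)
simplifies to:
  o | ~c | ~g | ~w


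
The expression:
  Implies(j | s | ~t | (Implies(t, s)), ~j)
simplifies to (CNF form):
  ~j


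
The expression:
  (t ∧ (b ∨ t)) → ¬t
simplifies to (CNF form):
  ¬t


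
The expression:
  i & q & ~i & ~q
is never true.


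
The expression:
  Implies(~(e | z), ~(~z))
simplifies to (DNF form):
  e | z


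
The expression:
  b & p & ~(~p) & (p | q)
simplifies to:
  b & p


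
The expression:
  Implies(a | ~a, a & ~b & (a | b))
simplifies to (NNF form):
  a & ~b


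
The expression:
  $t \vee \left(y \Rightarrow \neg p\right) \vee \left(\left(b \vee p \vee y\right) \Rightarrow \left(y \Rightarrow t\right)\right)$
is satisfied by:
  {t: True, p: False, y: False}
  {p: False, y: False, t: False}
  {y: True, t: True, p: False}
  {y: True, p: False, t: False}
  {t: True, p: True, y: False}
  {p: True, t: False, y: False}
  {y: True, p: True, t: True}


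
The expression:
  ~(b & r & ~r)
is always true.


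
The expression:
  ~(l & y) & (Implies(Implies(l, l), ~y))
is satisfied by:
  {y: False}


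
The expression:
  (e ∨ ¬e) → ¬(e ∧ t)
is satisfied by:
  {e: False, t: False}
  {t: True, e: False}
  {e: True, t: False}


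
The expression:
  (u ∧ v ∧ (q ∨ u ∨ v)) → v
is always true.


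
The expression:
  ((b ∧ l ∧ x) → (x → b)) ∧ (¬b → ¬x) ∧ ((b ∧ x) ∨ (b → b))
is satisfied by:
  {b: True, x: False}
  {x: False, b: False}
  {x: True, b: True}


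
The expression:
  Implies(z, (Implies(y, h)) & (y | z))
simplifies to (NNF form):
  h | ~y | ~z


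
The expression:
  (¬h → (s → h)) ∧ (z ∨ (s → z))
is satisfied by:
  {z: True, h: True, s: False}
  {z: True, h: False, s: False}
  {h: True, z: False, s: False}
  {z: False, h: False, s: False}
  {z: True, s: True, h: True}


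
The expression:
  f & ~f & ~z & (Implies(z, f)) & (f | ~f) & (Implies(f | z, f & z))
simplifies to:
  False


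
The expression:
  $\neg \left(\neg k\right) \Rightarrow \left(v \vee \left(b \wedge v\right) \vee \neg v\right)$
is always true.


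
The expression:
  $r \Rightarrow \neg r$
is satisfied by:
  {r: False}


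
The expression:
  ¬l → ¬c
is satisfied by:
  {l: True, c: False}
  {c: False, l: False}
  {c: True, l: True}


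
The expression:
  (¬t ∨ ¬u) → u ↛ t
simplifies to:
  u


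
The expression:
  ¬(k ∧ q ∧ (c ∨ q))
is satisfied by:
  {k: False, q: False}
  {q: True, k: False}
  {k: True, q: False}


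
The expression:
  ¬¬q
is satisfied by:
  {q: True}


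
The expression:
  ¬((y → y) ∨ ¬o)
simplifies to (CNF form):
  False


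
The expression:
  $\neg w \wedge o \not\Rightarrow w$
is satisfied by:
  {o: True, w: False}


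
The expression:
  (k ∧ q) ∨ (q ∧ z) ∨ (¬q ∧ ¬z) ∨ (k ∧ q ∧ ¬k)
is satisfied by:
  {k: True, z: False, q: False}
  {k: False, z: False, q: False}
  {q: True, k: True, z: False}
  {z: True, q: True, k: True}
  {z: True, q: True, k: False}


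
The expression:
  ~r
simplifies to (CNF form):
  ~r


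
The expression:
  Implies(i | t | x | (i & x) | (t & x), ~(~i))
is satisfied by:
  {i: True, t: False, x: False}
  {i: True, x: True, t: False}
  {i: True, t: True, x: False}
  {i: True, x: True, t: True}
  {x: False, t: False, i: False}


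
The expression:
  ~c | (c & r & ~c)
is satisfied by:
  {c: False}


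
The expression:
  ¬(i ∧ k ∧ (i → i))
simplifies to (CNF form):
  ¬i ∨ ¬k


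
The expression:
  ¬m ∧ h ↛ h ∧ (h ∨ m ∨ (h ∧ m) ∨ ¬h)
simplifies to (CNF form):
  False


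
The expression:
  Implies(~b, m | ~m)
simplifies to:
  True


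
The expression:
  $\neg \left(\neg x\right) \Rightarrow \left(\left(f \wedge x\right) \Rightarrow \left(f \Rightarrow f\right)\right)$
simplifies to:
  $\text{True}$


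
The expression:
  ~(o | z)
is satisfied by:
  {o: False, z: False}


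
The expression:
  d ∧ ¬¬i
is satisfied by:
  {i: True, d: True}


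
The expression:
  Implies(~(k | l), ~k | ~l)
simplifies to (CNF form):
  True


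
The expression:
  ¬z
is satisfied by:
  {z: False}


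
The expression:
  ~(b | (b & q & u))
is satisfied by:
  {b: False}


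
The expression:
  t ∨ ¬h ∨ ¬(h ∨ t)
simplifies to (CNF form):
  t ∨ ¬h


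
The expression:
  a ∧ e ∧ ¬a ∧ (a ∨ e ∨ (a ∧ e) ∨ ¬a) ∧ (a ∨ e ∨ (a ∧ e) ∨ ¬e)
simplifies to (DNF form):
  False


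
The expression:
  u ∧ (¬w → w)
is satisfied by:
  {u: True, w: True}


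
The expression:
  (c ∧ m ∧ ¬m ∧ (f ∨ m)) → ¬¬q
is always true.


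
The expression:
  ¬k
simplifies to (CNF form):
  ¬k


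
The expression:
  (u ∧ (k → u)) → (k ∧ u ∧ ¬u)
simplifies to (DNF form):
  ¬u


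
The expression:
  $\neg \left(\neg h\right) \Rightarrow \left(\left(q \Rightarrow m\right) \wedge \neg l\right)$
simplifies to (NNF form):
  $\left(m \wedge \neg l\right) \vee \left(\neg l \wedge \neg q\right) \vee \neg h$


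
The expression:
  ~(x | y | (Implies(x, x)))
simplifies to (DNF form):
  False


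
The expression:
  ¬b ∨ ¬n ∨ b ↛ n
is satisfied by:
  {n: False, b: False}
  {b: True, n: False}
  {n: True, b: False}


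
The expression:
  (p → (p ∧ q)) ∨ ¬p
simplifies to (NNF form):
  q ∨ ¬p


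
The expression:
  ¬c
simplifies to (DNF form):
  ¬c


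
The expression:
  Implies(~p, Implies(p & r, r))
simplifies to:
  True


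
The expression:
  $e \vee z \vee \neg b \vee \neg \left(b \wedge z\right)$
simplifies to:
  $\text{True}$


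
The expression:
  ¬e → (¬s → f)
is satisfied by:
  {e: True, s: True, f: True}
  {e: True, s: True, f: False}
  {e: True, f: True, s: False}
  {e: True, f: False, s: False}
  {s: True, f: True, e: False}
  {s: True, f: False, e: False}
  {f: True, s: False, e: False}


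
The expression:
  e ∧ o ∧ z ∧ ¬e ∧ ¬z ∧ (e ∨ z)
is never true.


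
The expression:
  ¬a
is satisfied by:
  {a: False}


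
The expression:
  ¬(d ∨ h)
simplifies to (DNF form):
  ¬d ∧ ¬h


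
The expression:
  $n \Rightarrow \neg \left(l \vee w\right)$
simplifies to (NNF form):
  $\left(\neg l \wedge \neg w\right) \vee \neg n$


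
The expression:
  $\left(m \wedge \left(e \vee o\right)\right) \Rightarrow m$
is always true.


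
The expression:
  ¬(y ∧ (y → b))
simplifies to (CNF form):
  ¬b ∨ ¬y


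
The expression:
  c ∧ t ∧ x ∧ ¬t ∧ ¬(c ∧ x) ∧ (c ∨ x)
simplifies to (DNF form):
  False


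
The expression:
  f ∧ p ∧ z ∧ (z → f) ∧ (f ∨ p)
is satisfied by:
  {z: True, p: True, f: True}


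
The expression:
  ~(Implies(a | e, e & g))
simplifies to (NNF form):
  (a & ~e) | (e & ~g)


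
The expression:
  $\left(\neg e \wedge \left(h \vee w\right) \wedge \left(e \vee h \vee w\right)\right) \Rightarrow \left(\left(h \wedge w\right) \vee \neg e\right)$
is always true.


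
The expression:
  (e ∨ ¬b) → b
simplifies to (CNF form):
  b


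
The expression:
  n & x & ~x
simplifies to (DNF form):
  False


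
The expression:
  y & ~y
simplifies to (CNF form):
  False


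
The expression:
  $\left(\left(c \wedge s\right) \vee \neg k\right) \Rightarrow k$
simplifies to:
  $k$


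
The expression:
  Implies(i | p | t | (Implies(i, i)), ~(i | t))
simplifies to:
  ~i & ~t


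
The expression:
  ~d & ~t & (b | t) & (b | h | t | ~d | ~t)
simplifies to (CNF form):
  b & ~d & ~t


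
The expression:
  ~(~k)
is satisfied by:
  {k: True}


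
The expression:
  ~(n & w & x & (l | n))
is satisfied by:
  {w: False, x: False, n: False}
  {n: True, w: False, x: False}
  {x: True, w: False, n: False}
  {n: True, x: True, w: False}
  {w: True, n: False, x: False}
  {n: True, w: True, x: False}
  {x: True, w: True, n: False}


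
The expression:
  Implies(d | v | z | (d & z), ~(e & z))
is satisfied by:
  {e: False, z: False}
  {z: True, e: False}
  {e: True, z: False}


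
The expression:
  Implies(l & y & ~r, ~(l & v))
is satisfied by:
  {r: True, l: False, v: False, y: False}
  {r: False, l: False, v: False, y: False}
  {r: True, y: True, l: False, v: False}
  {y: True, r: False, l: False, v: False}
  {r: True, v: True, y: False, l: False}
  {v: True, y: False, l: False, r: False}
  {r: True, y: True, v: True, l: False}
  {y: True, v: True, r: False, l: False}
  {r: True, l: True, y: False, v: False}
  {l: True, y: False, v: False, r: False}
  {r: True, y: True, l: True, v: False}
  {y: True, l: True, r: False, v: False}
  {r: True, v: True, l: True, y: False}
  {v: True, l: True, y: False, r: False}
  {r: True, y: True, v: True, l: True}


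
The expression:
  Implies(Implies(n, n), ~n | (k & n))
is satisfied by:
  {k: True, n: False}
  {n: False, k: False}
  {n: True, k: True}


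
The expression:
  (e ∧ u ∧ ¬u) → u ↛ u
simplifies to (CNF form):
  True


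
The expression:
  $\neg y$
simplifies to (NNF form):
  $\neg y$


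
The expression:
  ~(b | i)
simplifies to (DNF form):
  ~b & ~i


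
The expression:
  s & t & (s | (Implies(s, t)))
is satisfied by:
  {t: True, s: True}


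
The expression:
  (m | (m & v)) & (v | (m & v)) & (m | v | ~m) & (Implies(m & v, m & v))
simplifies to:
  m & v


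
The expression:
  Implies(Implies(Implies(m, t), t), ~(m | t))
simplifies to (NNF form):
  ~m & ~t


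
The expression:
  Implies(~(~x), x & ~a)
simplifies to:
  ~a | ~x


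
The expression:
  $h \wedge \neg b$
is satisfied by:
  {h: True, b: False}


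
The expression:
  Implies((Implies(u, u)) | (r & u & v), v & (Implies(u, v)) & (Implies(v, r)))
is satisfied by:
  {r: True, v: True}


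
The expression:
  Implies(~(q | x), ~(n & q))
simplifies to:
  True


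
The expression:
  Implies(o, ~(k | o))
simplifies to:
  ~o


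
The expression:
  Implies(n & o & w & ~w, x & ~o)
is always true.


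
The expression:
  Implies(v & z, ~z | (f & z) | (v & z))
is always true.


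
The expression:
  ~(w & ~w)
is always true.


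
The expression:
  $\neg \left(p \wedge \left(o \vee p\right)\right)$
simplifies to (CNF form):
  $\neg p$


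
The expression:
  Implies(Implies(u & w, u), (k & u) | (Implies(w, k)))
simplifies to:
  k | ~w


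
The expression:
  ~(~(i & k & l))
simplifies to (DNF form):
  i & k & l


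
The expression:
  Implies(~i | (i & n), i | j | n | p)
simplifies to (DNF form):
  i | j | n | p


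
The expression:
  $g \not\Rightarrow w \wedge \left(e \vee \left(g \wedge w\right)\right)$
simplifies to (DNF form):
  $e \wedge g \wedge \neg w$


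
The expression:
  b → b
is always true.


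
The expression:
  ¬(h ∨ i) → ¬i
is always true.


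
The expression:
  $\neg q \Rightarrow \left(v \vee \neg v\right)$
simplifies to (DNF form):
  $\text{True}$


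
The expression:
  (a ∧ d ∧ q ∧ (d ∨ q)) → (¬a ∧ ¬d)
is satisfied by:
  {q: False, d: False, a: False}
  {a: True, q: False, d: False}
  {d: True, q: False, a: False}
  {a: True, d: True, q: False}
  {q: True, a: False, d: False}
  {a: True, q: True, d: False}
  {d: True, q: True, a: False}


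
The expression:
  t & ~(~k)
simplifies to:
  k & t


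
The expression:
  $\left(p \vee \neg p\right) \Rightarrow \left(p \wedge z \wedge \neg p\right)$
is never true.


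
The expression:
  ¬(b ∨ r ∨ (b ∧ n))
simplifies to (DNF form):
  ¬b ∧ ¬r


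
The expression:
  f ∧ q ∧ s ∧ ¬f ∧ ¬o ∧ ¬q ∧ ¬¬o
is never true.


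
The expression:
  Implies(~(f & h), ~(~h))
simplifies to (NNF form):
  h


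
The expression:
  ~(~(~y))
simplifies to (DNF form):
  ~y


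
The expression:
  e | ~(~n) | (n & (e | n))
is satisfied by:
  {n: True, e: True}
  {n: True, e: False}
  {e: True, n: False}


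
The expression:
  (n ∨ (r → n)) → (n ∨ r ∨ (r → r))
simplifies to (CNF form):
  True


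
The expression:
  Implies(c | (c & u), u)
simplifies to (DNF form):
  u | ~c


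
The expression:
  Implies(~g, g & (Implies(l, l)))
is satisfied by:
  {g: True}


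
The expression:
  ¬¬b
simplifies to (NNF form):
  b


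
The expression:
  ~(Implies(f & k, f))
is never true.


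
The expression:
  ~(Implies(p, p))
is never true.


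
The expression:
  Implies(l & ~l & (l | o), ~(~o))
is always true.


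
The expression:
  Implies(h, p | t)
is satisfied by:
  {t: True, p: True, h: False}
  {t: True, h: False, p: False}
  {p: True, h: False, t: False}
  {p: False, h: False, t: False}
  {t: True, p: True, h: True}
  {t: True, h: True, p: False}
  {p: True, h: True, t: False}


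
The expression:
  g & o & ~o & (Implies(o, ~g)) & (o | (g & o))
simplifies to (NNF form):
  False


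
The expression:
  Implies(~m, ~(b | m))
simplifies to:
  m | ~b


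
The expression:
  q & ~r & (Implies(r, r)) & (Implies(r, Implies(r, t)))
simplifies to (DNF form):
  q & ~r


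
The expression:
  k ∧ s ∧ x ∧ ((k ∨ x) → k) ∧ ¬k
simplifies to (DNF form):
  False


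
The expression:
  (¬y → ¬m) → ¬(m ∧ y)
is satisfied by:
  {m: False, y: False}
  {y: True, m: False}
  {m: True, y: False}


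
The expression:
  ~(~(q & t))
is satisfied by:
  {t: True, q: True}


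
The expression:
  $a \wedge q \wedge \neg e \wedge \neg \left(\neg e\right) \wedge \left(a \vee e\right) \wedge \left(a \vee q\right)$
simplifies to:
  $\text{False}$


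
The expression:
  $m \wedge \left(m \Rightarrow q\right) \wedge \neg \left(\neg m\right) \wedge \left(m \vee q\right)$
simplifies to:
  $m \wedge q$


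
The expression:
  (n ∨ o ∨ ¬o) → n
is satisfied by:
  {n: True}


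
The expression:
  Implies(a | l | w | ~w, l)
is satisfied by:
  {l: True}


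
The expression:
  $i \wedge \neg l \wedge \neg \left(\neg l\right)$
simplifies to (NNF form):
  $\text{False}$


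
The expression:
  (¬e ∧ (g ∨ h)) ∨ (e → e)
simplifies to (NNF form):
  True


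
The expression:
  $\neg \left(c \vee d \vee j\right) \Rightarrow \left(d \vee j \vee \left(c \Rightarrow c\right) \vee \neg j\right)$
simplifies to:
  $\text{True}$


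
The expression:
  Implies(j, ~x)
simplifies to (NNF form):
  ~j | ~x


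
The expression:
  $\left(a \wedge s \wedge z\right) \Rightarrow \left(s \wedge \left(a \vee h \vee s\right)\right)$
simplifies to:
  $\text{True}$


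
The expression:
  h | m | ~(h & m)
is always true.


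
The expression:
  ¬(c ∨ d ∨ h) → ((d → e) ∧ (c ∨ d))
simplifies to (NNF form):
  c ∨ d ∨ h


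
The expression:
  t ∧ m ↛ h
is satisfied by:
  {t: True, m: True, h: False}


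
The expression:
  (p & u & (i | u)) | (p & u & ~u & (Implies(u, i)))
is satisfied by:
  {p: True, u: True}


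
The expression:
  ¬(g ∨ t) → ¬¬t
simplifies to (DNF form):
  g ∨ t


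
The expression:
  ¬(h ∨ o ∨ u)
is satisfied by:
  {u: False, o: False, h: False}


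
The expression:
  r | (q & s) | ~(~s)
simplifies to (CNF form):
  r | s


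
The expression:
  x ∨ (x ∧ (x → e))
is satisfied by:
  {x: True}


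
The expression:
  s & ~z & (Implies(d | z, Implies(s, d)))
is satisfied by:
  {s: True, z: False}


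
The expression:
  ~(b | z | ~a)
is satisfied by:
  {a: True, b: False, z: False}


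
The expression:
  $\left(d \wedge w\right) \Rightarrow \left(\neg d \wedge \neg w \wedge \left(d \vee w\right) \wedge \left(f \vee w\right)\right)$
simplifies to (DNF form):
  $\neg d \vee \neg w$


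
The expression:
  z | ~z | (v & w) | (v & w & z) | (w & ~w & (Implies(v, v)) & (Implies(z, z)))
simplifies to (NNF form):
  True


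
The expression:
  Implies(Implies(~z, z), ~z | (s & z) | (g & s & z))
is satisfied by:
  {s: True, z: False}
  {z: False, s: False}
  {z: True, s: True}


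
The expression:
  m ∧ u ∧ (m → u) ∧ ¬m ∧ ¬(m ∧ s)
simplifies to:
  False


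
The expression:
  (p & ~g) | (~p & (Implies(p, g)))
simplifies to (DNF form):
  ~g | ~p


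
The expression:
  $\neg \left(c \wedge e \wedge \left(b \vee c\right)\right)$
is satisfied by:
  {c: False, e: False}
  {e: True, c: False}
  {c: True, e: False}


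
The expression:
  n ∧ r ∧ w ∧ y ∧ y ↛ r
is never true.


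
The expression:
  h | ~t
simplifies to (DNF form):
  h | ~t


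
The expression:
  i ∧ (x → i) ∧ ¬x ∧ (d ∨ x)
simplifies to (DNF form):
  d ∧ i ∧ ¬x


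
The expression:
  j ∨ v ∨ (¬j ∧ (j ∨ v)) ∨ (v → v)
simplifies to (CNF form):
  True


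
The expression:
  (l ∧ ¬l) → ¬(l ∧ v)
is always true.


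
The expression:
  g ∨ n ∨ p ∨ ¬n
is always true.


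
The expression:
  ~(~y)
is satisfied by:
  {y: True}


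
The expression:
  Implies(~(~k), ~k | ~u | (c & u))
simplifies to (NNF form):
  c | ~k | ~u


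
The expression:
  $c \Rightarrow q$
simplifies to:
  $q \vee \neg c$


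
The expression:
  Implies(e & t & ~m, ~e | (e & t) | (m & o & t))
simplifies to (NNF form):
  True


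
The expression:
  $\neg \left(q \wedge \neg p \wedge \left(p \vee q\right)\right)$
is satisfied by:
  {p: True, q: False}
  {q: False, p: False}
  {q: True, p: True}


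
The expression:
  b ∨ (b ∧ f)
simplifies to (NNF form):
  b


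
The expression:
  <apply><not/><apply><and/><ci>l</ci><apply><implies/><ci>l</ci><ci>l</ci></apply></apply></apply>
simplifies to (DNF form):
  <apply><not/><ci>l</ci></apply>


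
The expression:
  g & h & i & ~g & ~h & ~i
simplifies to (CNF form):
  False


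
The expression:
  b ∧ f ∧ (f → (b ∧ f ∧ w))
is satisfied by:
  {w: True, b: True, f: True}


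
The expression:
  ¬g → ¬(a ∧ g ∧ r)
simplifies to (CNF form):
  True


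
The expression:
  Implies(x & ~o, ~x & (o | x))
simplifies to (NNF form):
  o | ~x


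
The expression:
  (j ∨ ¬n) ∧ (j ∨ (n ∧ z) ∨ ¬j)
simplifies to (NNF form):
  j ∨ ¬n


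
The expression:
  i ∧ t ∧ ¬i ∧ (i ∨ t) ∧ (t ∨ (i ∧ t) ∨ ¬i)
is never true.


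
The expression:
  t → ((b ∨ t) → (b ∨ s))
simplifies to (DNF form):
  b ∨ s ∨ ¬t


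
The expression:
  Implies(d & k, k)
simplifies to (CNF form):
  True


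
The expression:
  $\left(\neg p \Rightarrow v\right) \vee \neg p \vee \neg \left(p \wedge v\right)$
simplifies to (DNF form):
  $\text{True}$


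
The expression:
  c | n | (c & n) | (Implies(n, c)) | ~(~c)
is always true.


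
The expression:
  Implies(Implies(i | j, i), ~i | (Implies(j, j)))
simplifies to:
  True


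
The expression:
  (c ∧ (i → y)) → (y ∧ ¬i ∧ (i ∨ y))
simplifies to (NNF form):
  (i ∧ ¬y) ∨ (y ∧ ¬i) ∨ ¬c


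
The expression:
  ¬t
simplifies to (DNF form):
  ¬t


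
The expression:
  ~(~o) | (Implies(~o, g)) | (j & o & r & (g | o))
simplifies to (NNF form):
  g | o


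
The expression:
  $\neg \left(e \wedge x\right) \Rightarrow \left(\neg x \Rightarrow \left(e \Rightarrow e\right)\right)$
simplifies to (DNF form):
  $\text{True}$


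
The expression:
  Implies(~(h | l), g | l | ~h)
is always true.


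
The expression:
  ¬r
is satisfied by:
  {r: False}
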